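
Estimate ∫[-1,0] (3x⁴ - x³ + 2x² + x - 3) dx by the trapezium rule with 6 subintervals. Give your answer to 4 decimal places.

-1.9394

h = (0 − (-1))/6 = 0.166667.
Nodes x₀,…,x₆ = -1, -0.833333, -0.666667, -0.5, -0.333333, -0.166667, 0.
f(x) = 3x⁴ - x³ + 2x² + x - 3: f₀=2, f₁=-0.418981, f₂=-1.888889, f₃=-2.6875, f₄=-3.037037, f₅=-3.104167, f₆=-3.
(h/2)·[f₀ + 2f₁ + 2f₂ + 2f₃ + 2f₄ + 2f₅ + f₆] = 0.083333·(-23.273148) = -1.9394.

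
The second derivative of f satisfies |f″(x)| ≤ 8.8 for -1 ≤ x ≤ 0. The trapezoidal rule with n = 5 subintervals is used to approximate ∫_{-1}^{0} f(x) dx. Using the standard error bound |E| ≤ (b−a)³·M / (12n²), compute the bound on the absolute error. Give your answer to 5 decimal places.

0.02933

|E| ≤ (1)³·8.8 / (12·5²) = 8.8/300 = 0.02933.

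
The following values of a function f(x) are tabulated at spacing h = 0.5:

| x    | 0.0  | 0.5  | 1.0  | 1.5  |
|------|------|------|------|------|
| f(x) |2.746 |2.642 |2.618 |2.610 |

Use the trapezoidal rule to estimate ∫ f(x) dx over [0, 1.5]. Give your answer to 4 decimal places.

h = 0.5, n = 3.
(h/2)·[y₀ + 2y₁ + 2y₂ + y₃] = 0.25·(15.876) = 3.9690.

3.9690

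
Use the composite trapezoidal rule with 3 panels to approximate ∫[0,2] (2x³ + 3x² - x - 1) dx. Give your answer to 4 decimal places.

h = (2 − 0)/3 = 0.666667.
Nodes x₀,…,x₃ = 0, 0.666667, 1.333333, 2.
f(x) = 2x³ + 3x² - x - 1: f₀=-1, f₁=0.259259, f₂=7.740741, f₃=25.
(h/2)·[f₀ + 2f₁ + 2f₂ + f₃] = 0.333333·(40) = 13.3333.

13.3333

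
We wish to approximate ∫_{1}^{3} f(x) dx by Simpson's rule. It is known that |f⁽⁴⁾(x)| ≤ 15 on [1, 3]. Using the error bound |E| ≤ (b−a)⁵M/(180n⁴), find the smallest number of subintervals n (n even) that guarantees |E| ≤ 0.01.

6

Need 480/(180n⁴) ≤ 0.01.
n⁴ ≥ 480/(180·0.01) = 266.667 ⇒ n ≥ 4.0410, so the smallest even n is 6. (n must be even for Simpson's rule.)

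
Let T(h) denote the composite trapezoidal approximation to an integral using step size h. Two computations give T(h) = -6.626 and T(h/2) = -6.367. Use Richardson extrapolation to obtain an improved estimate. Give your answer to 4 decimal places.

-6.2807

R = (4·T(h/2) − T(h)) / 3 = (4·(-6.367) − (-6.626))/3 = (-18.842)/3 = -6.2807.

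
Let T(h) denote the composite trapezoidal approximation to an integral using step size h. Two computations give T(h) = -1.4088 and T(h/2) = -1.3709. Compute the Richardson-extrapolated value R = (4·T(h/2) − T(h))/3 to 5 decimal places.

R = (4·T(h/2) − T(h)) / 3 = (4·(-1.3709) − (-1.4088))/3 = (-4.0748)/3 = -1.35827.

-1.35827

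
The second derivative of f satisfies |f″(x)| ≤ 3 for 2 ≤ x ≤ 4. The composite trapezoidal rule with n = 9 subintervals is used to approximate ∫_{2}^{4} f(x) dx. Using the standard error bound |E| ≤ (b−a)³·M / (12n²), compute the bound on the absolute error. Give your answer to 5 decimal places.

0.02469

|E| ≤ (2)³·3 / (12·9²) = 24/972 = 0.02469.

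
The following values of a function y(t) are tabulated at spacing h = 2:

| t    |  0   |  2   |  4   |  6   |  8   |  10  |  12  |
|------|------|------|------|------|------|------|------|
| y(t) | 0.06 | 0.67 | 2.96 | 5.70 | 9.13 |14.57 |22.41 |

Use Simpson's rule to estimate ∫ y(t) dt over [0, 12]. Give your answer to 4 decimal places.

86.9400

h = 2, n = 6.
(h/3)·[y₀ + 4y₁ + 2y₂ + 4y₃ + 2y₄ + 4y₅ + y₆] = 0.666667·(130.41) = 86.9400.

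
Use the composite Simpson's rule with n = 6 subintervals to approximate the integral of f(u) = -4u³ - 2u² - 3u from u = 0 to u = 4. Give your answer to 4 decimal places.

h = (4 − 0)/6 = 0.666667.
Nodes u₀,…,u₆ = 0, 0.666667, 1.333333, 2, 2.666667, 3.333333, 4.
f(u) = -4u³ - 2u² - 3u: f₀=0, f₁=-4.074074, f₂=-17.037037, f₃=-46, f₄=-98.074074, f₅=-180.370370, f₆=-300.
(h/3)·[f₀ + 4f₁ + 2f₂ + 4f₃ + 2f₄ + 4f₅ + f₆] = 0.222222·(-1452) = -322.6667.

-322.6667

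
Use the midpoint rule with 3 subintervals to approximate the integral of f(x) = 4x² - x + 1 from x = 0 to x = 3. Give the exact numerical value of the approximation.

h = (3 − 0)/3 = 1.
Midpoints m₁,…,m₃ = 0.5, 1.5, 2.5.
f(m₁)=1.5, f(m₂)=8.5, f(m₃)=23.5.
h·[f(m₁) + f(m₂) + f(m₃)] = 1·(33.5) = 33.5.

33.5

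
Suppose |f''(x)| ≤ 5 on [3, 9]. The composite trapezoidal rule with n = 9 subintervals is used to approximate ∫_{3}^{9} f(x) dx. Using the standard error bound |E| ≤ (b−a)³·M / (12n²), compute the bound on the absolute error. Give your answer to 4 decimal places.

|E| ≤ (6)³·5 / (12·9²) = 1080/972 = 1.1111.

1.1111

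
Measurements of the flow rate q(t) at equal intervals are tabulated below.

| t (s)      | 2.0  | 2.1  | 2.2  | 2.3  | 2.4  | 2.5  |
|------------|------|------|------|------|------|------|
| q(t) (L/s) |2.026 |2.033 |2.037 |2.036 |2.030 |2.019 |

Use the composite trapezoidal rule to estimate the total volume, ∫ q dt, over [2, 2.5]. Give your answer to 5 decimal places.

h = 0.1, n = 5.
(h/2)·[y₀ + 2y₁ + 2y₂ + 2y₃ + 2y₄ + y₅] = 0.05·(20.317) = 1.01585.

1.01585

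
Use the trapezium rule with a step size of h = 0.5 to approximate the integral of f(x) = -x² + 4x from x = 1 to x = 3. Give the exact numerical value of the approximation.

7.25

h = (3 − 1)/4 = 0.5.
Nodes x₀,…,x₄ = 1, 1.5, 2, 2.5, 3.
f(x) = -x² + 4x: f₀=3, f₁=3.75, f₂=4, f₃=3.75, f₄=3.
(h/2)·[f₀ + 2f₁ + 2f₂ + 2f₃ + f₄] = 0.25·(29) = 7.25.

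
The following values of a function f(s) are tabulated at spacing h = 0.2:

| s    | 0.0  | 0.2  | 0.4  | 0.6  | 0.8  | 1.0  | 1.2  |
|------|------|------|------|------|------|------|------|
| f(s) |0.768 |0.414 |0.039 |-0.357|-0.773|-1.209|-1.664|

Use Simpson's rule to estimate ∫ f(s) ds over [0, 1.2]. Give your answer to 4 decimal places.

-0.4648

h = 0.2, n = 6.
(h/3)·[y₀ + 4y₁ + 2y₂ + 4y₃ + 2y₄ + 4y₅ + y₆] = 0.066667·(-6.972) = -0.4648.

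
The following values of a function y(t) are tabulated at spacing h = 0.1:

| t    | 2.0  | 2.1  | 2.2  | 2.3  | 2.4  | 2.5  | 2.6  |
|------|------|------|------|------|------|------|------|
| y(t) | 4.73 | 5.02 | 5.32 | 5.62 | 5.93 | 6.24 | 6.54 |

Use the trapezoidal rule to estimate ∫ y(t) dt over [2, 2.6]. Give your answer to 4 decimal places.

3.3765

h = 0.1, n = 6.
(h/2)·[y₀ + 2y₁ + 2y₂ + 2y₃ + 2y₄ + 2y₅ + y₆] = 0.05·(67.53) = 3.3765.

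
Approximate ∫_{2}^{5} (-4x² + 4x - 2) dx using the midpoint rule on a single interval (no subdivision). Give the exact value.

-111

M = (b−a)·f(3.5) = 3·(-37) = -111.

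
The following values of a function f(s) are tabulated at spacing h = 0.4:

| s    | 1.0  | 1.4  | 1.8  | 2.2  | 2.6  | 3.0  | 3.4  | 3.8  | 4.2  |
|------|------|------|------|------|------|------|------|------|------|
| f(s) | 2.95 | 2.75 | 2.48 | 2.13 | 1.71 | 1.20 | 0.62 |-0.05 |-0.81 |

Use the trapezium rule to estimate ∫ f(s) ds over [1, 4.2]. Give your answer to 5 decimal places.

4.76400

h = 0.4, n = 8.
(h/2)·[y₀ + 2y₁ + 2y₂ + 2y₃ + 2y₄ + 2y₅ + 2y₆ + 2y₇ + y₈] = 0.2·(23.82) = 4.76400.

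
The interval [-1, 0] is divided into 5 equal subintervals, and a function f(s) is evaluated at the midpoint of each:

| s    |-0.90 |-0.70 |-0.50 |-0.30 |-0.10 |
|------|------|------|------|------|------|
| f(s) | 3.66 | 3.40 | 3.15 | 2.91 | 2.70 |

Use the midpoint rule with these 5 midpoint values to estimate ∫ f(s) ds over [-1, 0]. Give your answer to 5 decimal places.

h = 0.2, n = 5.
h·[y(m₁) + y(m₂) + y(m₃) + y(m₄) + y(m₅)] = 0.2·(15.82) = 3.16400.

3.16400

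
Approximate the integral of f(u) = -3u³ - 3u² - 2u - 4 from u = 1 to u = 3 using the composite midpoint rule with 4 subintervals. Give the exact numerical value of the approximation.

-101.125

h = (3 − 1)/4 = 0.5.
Midpoints m₁,…,m₄ = 1.25, 1.75, 2.25, 2.75.
f(m₁)=-17.046875, f(m₂)=-32.765625, f(m₃)=-57.859375, f(m₄)=-94.578125.
h·[f(m₁) + f(m₂) + f(m₃) + f(m₄)] = 0.5·(-202.25) = -101.125.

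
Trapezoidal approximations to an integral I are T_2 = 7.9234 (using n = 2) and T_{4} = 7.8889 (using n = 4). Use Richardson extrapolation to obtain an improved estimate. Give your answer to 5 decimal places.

7.87740

R = (4·T_{4} − T_2) / 3 = (4·7.8889 − 7.9234)/3 = (23.6322)/3 = 7.87740.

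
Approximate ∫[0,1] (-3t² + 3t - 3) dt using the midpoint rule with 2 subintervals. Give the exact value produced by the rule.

-2.4375

h = (1 − 0)/2 = 0.5.
Midpoints m₁,…,m₂ = 0.25, 0.75.
f(m₁)=-2.4375, f(m₂)=-2.4375.
h·[f(m₁) + f(m₂)] = 0.5·(-4.875) = -2.4375.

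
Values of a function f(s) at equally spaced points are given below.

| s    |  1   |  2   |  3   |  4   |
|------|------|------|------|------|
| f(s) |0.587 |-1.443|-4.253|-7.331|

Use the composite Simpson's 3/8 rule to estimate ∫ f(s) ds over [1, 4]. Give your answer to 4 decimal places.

-8.9370

h = 1, n = 3.
(3h/8)·[y₀ + 3y₁ + 3y₂ + y₃] = 0.375·(-23.832) = -8.9370.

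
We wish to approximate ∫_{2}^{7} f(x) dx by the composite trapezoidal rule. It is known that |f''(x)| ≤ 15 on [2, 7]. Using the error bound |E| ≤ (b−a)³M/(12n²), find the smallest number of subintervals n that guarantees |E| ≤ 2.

Need 1875/(12n²) ≤ 2.
n² ≥ 1875/(12·2) = 78.125 ⇒ n ≥ 8.8388, so the smallest n is 9.

9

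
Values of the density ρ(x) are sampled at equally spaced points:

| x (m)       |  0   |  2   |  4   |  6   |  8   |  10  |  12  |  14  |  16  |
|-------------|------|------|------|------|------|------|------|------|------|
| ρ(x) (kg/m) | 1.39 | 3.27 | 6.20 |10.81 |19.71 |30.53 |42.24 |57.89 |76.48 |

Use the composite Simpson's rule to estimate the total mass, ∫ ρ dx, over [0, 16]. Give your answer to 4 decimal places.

h = 2, n = 8.
(h/3)·[y₀ + 4y₁ + 2y₂ + 4y₃ + 2y₄ + 4y₅ + 2y₆ + 4y₇ + y₈] = 0.666667·(624.17) = 416.1133.

416.1133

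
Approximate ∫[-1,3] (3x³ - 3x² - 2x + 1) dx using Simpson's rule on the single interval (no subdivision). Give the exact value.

S = (b−a)/6 · [f(-1) + 4f(1) + f(3)] = 0.666667·[(-3) + 4·(-1) + 49] = 28.

28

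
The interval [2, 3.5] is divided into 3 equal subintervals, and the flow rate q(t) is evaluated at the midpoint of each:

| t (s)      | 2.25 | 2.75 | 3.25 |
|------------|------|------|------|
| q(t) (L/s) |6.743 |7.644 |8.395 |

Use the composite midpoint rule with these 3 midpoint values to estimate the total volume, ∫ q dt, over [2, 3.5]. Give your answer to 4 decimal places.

h = 0.5, n = 3.
h·[y(m₁) + y(m₂) + y(m₃)] = 0.5·(22.782) = 11.3910.

11.3910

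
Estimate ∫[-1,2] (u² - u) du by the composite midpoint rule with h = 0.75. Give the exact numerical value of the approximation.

h = (2 − (-1))/4 = 0.75.
Midpoints m₁,…,m₄ = -0.625, 0.125, 0.875, 1.625.
f(m₁)=1.015625, f(m₂)=-0.109375, f(m₃)=-0.109375, f(m₄)=1.015625.
h·[f(m₁) + f(m₂) + f(m₃) + f(m₄)] = 0.75·(1.8125) = 1.359375.

1.359375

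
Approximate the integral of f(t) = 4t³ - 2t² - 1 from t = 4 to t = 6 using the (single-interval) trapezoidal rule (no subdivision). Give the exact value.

1014

T = (b−a)/2 · [f(4) + f(6)] = 1·[223 + 791] = 1014.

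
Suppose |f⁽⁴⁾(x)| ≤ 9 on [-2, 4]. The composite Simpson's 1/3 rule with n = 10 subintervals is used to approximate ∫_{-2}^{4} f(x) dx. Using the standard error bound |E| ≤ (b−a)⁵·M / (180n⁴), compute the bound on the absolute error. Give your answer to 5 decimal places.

|E| ≤ (6)⁵·9 / (180·10⁴) = 69984/1800000 = 0.03888.

0.03888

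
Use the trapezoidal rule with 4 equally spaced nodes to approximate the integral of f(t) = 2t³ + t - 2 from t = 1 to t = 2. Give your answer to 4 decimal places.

7.1667

h = (2 − 1)/3 = 0.333333.
Nodes t₀,…,t₃ = 1, 1.333333, 1.666667, 2.
f(t) = 2t³ + t - 2: f₀=1, f₁=4.074074, f₂=8.925926, f₃=16.
(h/2)·[f₀ + 2f₁ + 2f₂ + f₃] = 0.166667·(43) = 7.1667.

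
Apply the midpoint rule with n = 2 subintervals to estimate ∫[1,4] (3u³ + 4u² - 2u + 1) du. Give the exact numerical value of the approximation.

248.34375

h = (4 − 1)/2 = 1.5.
Midpoints m₁,…,m₂ = 1.75, 3.25.
f(m₁)=25.828125, f(m₂)=139.734375.
h·[f(m₁) + f(m₂)] = 1.5·(165.5625) = 248.34375.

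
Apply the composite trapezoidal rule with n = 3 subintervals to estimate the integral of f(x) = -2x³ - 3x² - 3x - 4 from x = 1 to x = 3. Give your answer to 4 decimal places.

-88.2222

h = (3 − 1)/3 = 0.666667.
Nodes x₀,…,x₃ = 1, 1.666667, 2.333333, 3.
f(x) = -2x³ - 3x² - 3x - 4: f₀=-12, f₁=-26.592593, f₂=-52.740741, f₃=-94.
(h/2)·[f₀ + 2f₁ + 2f₂ + f₃] = 0.333333·(-264.666667) = -88.2222.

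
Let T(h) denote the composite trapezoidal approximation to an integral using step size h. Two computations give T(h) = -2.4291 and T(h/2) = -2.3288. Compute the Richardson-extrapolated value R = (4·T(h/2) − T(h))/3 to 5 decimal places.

R = (4·T(h/2) − T(h)) / 3 = (4·(-2.3288) − (-2.4291))/3 = (-6.8861)/3 = -2.29537.

-2.29537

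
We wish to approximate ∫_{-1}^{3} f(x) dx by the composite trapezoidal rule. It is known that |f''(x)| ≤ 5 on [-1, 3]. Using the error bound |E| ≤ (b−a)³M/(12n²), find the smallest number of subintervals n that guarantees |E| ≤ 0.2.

Need 320/(12n²) ≤ 0.2.
n² ≥ 320/(12·0.2) = 133.333 ⇒ n ≥ 11.5470, so the smallest n is 12.

12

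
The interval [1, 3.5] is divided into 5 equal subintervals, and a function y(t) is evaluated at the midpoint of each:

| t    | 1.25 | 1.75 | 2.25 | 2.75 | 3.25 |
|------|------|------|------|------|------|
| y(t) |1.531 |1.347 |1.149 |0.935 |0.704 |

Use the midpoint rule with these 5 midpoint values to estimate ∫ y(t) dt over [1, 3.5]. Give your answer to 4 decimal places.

2.8330

h = 0.5, n = 5.
h·[y(m₁) + y(m₂) + y(m₃) + y(m₄) + y(m₅)] = 0.5·(5.666) = 2.8330.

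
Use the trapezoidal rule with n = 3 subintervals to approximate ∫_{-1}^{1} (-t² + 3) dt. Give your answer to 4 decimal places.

5.1852

h = (1 − (-1))/3 = 0.666667.
Nodes t₀,…,t₃ = -1, -0.333333, 0.333333, 1.
f(t) = -t² + 3: f₀=2, f₁=2.888889, f₂=2.888889, f₃=2.
(h/2)·[f₀ + 2f₁ + 2f₂ + f₃] = 0.333333·(15.555556) = 5.1852.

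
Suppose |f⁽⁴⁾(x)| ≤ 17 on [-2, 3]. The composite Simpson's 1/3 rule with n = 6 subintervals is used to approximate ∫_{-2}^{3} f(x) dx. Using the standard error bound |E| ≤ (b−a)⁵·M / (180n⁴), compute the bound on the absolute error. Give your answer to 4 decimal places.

0.2277

|E| ≤ (5)⁵·17 / (180·6⁴) = 53125/233280 = 0.2277.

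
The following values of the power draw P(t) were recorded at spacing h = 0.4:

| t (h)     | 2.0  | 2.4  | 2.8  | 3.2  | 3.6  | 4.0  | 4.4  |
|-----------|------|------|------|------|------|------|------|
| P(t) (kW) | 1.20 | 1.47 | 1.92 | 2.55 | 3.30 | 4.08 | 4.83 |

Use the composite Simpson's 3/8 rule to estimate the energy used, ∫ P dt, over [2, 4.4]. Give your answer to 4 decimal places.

h = 0.4, n = 6.
(3h/8)·[y₀ + 3y₁ + 3y₂ + 2y₃ + 3y₄ + 3y₅ + y₆] = 0.15·(43.44) = 6.5160.

6.5160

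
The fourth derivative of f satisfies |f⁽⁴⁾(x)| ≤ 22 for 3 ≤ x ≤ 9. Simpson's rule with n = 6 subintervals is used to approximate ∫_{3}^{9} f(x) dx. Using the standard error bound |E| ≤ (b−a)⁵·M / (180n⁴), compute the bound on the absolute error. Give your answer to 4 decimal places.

0.7333

|E| ≤ (6)⁵·22 / (180·6⁴) = 171072/233280 = 0.7333.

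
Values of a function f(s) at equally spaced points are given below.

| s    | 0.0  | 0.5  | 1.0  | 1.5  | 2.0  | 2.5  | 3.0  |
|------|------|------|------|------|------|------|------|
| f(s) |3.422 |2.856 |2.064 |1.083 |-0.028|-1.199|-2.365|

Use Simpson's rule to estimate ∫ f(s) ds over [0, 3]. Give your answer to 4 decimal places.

h = 0.5, n = 6.
(h/3)·[y₀ + 4y₁ + 2y₂ + 4y₃ + 2y₄ + 4y₅ + y₆] = 0.166667·(16.089) = 2.6815.

2.6815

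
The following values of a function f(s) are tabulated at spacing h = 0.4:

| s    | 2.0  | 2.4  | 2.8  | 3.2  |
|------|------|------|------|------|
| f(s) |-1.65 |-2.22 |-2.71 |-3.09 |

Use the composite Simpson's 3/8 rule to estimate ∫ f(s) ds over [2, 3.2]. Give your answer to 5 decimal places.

h = 0.4, n = 3.
(3h/8)·[y₀ + 3y₁ + 3y₂ + y₃] = 0.15·(-19.53) = -2.92950.

-2.92950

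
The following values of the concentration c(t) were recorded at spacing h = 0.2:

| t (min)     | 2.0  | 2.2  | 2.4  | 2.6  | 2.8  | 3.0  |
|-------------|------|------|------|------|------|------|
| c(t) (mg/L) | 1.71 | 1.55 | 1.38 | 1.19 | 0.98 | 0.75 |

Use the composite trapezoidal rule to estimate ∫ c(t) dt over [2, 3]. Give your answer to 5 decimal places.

1.26600

h = 0.2, n = 5.
(h/2)·[y₀ + 2y₁ + 2y₂ + 2y₃ + 2y₄ + y₅] = 0.1·(12.66) = 1.26600.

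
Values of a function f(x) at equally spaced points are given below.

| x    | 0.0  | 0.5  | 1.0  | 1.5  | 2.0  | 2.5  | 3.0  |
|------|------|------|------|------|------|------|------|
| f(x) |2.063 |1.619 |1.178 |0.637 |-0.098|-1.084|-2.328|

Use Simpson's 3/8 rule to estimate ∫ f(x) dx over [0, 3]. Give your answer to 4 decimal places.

1.0976

h = 0.5, n = 6.
(3h/8)·[y₀ + 3y₁ + 3y₂ + 2y₃ + 3y₄ + 3y₅ + y₆] = 0.1875·(5.854) = 1.0976.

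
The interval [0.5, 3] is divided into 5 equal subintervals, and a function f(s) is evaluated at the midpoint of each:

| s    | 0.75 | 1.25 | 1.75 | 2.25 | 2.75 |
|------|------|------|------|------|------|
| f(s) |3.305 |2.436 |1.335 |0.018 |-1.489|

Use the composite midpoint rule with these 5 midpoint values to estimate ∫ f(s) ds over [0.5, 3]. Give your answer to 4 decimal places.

2.8025

h = 0.5, n = 5.
h·[y(m₁) + y(m₂) + y(m₃) + y(m₄) + y(m₅)] = 0.5·(5.605) = 2.8025.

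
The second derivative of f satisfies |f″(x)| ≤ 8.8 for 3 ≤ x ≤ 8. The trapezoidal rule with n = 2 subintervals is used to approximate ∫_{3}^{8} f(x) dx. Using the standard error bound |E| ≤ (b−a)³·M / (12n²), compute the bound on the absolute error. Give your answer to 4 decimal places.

22.9167

|E| ≤ (5)³·8.8 / (12·2²) = 1100/48 = 22.9167.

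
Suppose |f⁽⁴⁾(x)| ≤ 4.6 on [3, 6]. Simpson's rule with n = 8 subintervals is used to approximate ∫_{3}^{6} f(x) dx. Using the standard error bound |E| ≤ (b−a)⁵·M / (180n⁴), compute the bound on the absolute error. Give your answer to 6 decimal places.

0.001516

|E| ≤ (3)⁵·4.6 / (180·8⁴) = 1117.8/737280 = 0.001516.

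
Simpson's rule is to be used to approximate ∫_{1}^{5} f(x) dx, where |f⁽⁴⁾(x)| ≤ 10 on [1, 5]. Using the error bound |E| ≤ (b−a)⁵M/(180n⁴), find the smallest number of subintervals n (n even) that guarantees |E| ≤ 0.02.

8

Need 10240/(180n⁴) ≤ 0.02.
n⁴ ≥ 10240/(180·0.02) = 2844.44 ⇒ n ≥ 7.3030, so the smallest even n is 8. (n must be even for Simpson's rule.)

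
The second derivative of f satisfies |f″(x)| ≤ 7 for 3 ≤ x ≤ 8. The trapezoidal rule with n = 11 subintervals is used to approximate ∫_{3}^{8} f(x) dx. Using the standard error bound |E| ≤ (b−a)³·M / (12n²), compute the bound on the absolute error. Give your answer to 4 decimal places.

|E| ≤ (5)³·7 / (12·11²) = 875/1452 = 0.6026.

0.6026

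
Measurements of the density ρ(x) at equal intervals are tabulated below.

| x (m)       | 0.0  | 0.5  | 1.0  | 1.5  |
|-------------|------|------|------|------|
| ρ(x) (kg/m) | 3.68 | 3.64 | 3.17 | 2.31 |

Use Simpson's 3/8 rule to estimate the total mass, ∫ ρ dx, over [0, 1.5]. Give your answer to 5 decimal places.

h = 0.5, n = 3.
(3h/8)·[y₀ + 3y₁ + 3y₂ + y₃] = 0.1875·(26.42) = 4.95375.

4.95375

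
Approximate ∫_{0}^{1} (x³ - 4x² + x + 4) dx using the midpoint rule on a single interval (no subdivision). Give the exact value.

M = (b−a)·f(0.5) = 1·(3.625) = 3.625.

3.625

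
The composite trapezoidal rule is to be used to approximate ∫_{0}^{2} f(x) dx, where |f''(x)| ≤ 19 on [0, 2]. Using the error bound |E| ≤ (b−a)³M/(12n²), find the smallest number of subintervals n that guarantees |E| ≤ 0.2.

Need 152/(12n²) ≤ 0.2.
n² ≥ 152/(12·0.2) = 63.3333 ⇒ n ≥ 7.9582, so the smallest n is 8.

8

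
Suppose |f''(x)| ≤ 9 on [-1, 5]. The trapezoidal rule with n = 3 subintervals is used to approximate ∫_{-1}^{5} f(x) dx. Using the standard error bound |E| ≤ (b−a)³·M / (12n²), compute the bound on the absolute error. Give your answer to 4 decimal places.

|E| ≤ (6)³·9 / (12·3²) = 1944/108 = 18.0000.

18.0000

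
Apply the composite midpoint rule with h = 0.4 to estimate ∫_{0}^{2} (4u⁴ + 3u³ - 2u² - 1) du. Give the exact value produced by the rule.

29.23264

h = (2 − 0)/5 = 0.4.
Midpoints m₁,…,m₅ = 0.2, 0.6, 1, 1.4, 1.8.
f(m₁)=-1.0496, f(m₂)=-0.5536, f(m₃)=4, f(m₄)=18.6784, f(m₅)=52.0064.
h·[f(m₁) + f(m₂) + f(m₃) + f(m₄) + f(m₅)] = 0.4·(73.0816) = 29.23264.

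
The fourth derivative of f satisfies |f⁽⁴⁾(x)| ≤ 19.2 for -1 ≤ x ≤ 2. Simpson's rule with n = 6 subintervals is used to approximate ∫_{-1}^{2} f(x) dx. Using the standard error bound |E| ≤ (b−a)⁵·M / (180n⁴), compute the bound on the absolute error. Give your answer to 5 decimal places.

0.02000

|E| ≤ (3)⁵·19.2 / (180·6⁴) = 4665.6/233280 = 0.02000.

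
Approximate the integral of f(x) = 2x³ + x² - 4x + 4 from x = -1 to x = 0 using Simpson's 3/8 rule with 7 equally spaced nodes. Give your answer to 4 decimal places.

h = (0 − (-1))/6 = 0.166667.
Nodes x₀,…,x₆ = -1, -0.833333, -0.666667, -0.5, -0.333333, -0.166667, 0.
f(x) = 2x³ + x² - 4x + 4: f₀=7, f₁=6.870370, f₂=6.518519, f₃=6, f₄=5.370370, f₅=4.685185, f₆=4.
(3h/8)·[f₀ + 3f₁ + 3f₂ + 2f₃ + 3f₄ + 3f₅ + f₆] = 0.0625·(93.333333) = 5.8333.

5.8333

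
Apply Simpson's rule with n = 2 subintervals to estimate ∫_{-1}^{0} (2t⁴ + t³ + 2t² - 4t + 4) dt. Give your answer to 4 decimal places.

6.8333

h = (0 − (-1))/2 = 0.5.
Nodes t₀,…,t₂ = -1, -0.5, 0.
f(t) = 2t⁴ + t³ + 2t² - 4t + 4: f₀=11, f₁=6.5, f₂=4.
(h/3)·[f₀ + 4f₁ + f₂] = 0.166667·(41) = 6.8333.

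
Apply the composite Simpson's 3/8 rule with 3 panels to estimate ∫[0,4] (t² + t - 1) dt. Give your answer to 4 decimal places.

25.3333

h = (4 − 0)/3 = 1.333333.
Nodes t₀,…,t₃ = 0, 1.333333, 2.666667, 4.
f(t) = t² + t - 1: f₀=-1, f₁=2.111111, f₂=8.777778, f₃=19.
(3h/8)·[f₀ + 3f₁ + 3f₂ + f₃] = 0.5·(50.666667) = 25.3333.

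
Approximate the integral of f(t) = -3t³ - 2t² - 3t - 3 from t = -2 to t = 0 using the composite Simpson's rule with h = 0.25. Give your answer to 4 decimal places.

h = (0 − (-2))/8 = 0.25.
Nodes t₀,…,t₈ = -2, -1.75, -1.5, -1.25, -1, -0.75, -0.5, -0.25, 0.
f(t) = -3t³ - 2t² - 3t - 3: f₀=19, f₁=12.203125, f₂=7.125, f₃=3.484375, f₄=1, f₅=-0.609375, f₆=-1.625, f₇=-2.328125, f₈=-3.
(h/3)·[f₀ + 4f₁ + 2f₂ + 4f₃ + 2f₄ + 4f₅ + 2f₆ + 4f₇ + f₈] = 0.083333·(80) = 6.6667.

6.6667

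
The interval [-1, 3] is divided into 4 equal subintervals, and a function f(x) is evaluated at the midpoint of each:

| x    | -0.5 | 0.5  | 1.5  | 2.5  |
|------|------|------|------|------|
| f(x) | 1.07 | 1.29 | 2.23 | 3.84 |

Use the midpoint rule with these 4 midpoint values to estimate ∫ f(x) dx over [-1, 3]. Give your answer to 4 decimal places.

h = 1, n = 4.
h·[y(m₁) + y(m₂) + y(m₃) + y(m₄)] = 1·(8.43) = 8.4300.

8.4300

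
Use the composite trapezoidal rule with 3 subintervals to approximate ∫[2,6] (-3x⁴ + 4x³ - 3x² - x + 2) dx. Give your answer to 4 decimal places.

-3897.5802

h = (6 − 2)/3 = 1.333333.
Nodes x₀,…,x₃ = 2, 3.333333, 4.666667, 6.
f(x) = -3x⁴ + 4x³ - 3x² - x + 2: f₀=-28, f₁=-256.888889, f₂=-1084.296296, f₃=-3136.
(h/2)·[f₀ + 2f₁ + 2f₂ + f₃] = 0.666667·(-5846.370370) = -3897.5802.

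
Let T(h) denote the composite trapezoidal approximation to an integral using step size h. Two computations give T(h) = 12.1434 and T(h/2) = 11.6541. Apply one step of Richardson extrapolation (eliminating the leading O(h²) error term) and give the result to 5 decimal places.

R = (4·T(h/2) − T(h)) / 3 = (4·11.6541 − 12.1434)/3 = (34.4730)/3 = 11.49100.

11.49100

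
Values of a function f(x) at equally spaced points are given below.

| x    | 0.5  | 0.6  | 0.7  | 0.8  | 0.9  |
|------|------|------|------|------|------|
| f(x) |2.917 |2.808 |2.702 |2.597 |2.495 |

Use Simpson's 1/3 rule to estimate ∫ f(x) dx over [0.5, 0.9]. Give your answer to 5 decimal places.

1.08120

h = 0.1, n = 4.
(h/3)·[y₀ + 4y₁ + 2y₂ + 4y₃ + y₄] = 0.033333·(32.436) = 1.08120.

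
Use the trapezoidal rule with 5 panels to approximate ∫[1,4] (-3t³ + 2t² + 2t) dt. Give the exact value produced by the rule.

-137.94

h = (4 − 1)/5 = 0.6.
Nodes t₀,…,t₅ = 1, 1.6, 2.2, 2.8, 3.4, 4.
f(t) = -3t³ + 2t² + 2t: f₀=1, f₁=-3.968, f₂=-17.864, f₃=-44.576, f₄=-87.992, f₅=-152.
(h/2)·[f₀ + 2f₁ + 2f₂ + 2f₃ + 2f₄ + f₅] = 0.3·(-459.8) = -137.94.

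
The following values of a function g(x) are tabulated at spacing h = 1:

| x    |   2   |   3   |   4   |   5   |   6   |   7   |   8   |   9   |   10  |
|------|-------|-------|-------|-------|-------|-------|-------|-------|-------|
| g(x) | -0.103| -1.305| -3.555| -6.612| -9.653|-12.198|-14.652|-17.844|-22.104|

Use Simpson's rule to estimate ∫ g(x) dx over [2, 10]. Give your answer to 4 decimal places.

-76.5877

h = 1, n = 8.
(h/3)·[y₀ + 4y₁ + 2y₂ + 4y₃ + 2y₄ + 4y₅ + 2y₆ + 4y₇ + y₈] = 0.333333·(-229.763) = -76.5877.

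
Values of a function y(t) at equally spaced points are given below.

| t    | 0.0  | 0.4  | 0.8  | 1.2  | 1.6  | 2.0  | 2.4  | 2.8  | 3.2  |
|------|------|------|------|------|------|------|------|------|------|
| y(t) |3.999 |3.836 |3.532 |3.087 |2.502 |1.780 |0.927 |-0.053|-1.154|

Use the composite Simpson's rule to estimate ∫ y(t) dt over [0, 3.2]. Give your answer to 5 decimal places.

6.84893

h = 0.4, n = 8.
(h/3)·[y₀ + 4y₁ + 2y₂ + 4y₃ + 2y₄ + 4y₅ + 2y₆ + 4y₇ + y₈] = 0.133333·(51.367) = 6.84893.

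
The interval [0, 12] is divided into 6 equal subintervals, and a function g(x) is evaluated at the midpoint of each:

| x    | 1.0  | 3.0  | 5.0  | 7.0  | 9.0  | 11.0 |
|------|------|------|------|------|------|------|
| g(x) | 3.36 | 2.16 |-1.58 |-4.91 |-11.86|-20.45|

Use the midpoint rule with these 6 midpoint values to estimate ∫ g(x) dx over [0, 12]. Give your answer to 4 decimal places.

-66.5600

h = 2, n = 6.
h·[y(m₁) + y(m₂) + y(m₃) + y(m₄) + y(m₅) + y(m₆)] = 2·(-33.28) = -66.5600.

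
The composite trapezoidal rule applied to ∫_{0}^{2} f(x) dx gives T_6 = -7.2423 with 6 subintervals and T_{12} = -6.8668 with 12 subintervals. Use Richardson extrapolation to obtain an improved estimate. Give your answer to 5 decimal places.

-6.74163

R = (4·T_{12} − T_6) / 3 = (4·(-6.8668) − (-7.2423))/3 = (-20.2249)/3 = -6.74163.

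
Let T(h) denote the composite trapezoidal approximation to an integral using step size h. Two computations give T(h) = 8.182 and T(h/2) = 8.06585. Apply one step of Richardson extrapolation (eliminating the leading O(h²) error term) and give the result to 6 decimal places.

8.027133

R = (4·T(h/2) − T(h)) / 3 = (4·8.06585 − 8.182)/3 = (24.08140)/3 = 8.027133.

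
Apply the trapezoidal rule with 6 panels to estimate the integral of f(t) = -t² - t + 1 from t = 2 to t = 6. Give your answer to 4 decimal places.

h = (6 − 2)/6 = 0.666667.
Nodes t₀,…,t₆ = 2, 2.666667, 3.333333, 4, 4.666667, 5.333333, 6.
f(t) = -t² - t + 1: f₀=-5, f₁=-8.777778, f₂=-13.444444, f₃=-19, f₄=-25.444444, f₅=-32.777778, f₆=-41.
(h/2)·[f₀ + 2f₁ + 2f₂ + 2f₃ + 2f₄ + 2f₅ + f₆] = 0.333333·(-244.888889) = -81.6296.

-81.6296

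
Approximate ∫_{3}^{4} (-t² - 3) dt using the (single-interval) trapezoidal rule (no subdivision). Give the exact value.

T = (b−a)/2 · [f(3) + f(4)] = 0.5·[(-12) + (-19)] = -15.5.

-15.5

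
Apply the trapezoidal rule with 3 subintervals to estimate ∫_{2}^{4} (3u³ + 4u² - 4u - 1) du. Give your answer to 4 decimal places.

h = (4 − 2)/3 = 0.666667.
Nodes u₀,…,u₃ = 2, 2.666667, 3.333333, 4.
f(u) = 3u³ + 4u² - 4u - 1: f₀=31, f₁=73.666667, f₂=141.222222, f₃=239.
(h/2)·[f₀ + 2f₁ + 2f₂ + f₃] = 0.333333·(699.777778) = 233.2593.

233.2593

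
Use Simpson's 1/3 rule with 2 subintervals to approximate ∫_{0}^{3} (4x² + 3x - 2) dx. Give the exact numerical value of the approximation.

h = (3 − 0)/2 = 1.5.
Nodes x₀,…,x₂ = 0, 1.5, 3.
f(x) = 4x² + 3x - 2: f₀=-2, f₁=11.5, f₂=43.
(h/3)·[f₀ + 4f₁ + f₂] = 0.5·(87) = 43.5.

43.5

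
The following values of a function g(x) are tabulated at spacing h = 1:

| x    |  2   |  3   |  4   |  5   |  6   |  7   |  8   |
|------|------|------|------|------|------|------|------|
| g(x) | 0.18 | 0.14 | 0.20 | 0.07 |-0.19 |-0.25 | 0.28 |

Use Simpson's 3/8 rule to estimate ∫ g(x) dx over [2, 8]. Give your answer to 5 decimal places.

0.11250

h = 1, n = 6.
(3h/8)·[y₀ + 3y₁ + 3y₂ + 2y₃ + 3y₄ + 3y₅ + y₆] = 0.375·(0.30) = 0.11250.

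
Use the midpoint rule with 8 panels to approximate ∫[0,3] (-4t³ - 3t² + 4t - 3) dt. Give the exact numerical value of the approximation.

h = (3 − 0)/8 = 0.375.
Midpoints m₁,…,m₈ = 0.1875, 0.5625, 0.9375, 1.3125, 1.6875, 2.0625, 2.4375, 2.8125.
f(m₁)=-2.3818359375, f(m₂)=-2.4111328125, f(m₃)=-5.1826171875, f(m₄)=-11.9619140625, f(m₅)=-24.0146484375, f(m₆)=-42.6064453125, f(m₇)=-69.0029296875, f(m₈)=-104.4697265625.
h·[f(m₁) + f(m₂) + f(m₃) + f(m₄) + f(m₅) + f(m₆) + f(m₇) + f(m₈)] = 0.375·(-262.03125) = -98.26171875.

-98.26171875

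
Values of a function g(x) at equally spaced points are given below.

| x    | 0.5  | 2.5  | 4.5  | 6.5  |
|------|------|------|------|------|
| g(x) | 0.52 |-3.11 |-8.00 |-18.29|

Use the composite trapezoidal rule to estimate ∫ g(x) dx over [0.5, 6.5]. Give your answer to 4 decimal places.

-39.9900

h = 2, n = 3.
(h/2)·[y₀ + 2y₁ + 2y₂ + y₃] = 1·(-39.99) = -39.9900.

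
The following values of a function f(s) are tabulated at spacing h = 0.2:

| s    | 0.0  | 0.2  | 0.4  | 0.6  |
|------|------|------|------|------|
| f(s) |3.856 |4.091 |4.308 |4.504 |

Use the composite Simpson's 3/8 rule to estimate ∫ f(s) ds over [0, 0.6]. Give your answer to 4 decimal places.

h = 0.2, n = 3.
(3h/8)·[y₀ + 3y₁ + 3y₂ + y₃] = 0.075·(33.557) = 2.5168.

2.5168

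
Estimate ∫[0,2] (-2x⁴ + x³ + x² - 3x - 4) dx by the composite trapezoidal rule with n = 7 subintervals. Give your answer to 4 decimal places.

h = (2 − 0)/7 = 0.285714.
Nodes x₀,…,x₇ = 0, 0.285714, 0.571429, 0.857143, 1.142857, 1.428571, 1.714286, 2.
f(x) = -2x⁴ + x³ + x² - 3x - 4: f₀=-4, f₁=-4.765514, f₂=-5.414411, f₃=-6.286547, f₄=-8.041649, f₅=-11.659309, f₆=-18.438984, f₇=-30.
(h/2)·[f₀ + 2f₁ + 2f₂ + 2f₃ + 2f₄ + 2f₅ + 2f₆ + f₇] = 0.142857·(-143.212828) = -20.4590.

-20.4590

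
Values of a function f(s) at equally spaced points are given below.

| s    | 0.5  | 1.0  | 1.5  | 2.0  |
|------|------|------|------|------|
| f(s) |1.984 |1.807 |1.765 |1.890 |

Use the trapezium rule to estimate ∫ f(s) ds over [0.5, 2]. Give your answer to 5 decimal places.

h = 0.5, n = 3.
(h/2)·[y₀ + 2y₁ + 2y₂ + y₃] = 0.25·(11.018) = 2.75450.

2.75450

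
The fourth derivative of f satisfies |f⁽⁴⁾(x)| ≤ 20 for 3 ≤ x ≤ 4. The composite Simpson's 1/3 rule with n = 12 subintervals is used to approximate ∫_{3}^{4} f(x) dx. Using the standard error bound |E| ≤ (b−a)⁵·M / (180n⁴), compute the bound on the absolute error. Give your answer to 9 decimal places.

0.000005358

|E| ≤ (1)⁵·20 / (180·12⁴) = 20/3732480 = 0.000005358.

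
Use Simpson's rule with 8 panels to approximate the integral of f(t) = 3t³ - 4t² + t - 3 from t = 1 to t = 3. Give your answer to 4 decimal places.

h = (3 − 1)/8 = 0.25.
Nodes t₀,…,t₈ = 1, 1.25, 1.5, 1.75, 2, 2.25, 2.5, 2.75, 3.
f(t) = 3t³ - 4t² + t - 3: f₀=-3, f₁=-2.140625, f₂=-0.375, f₃=2.578125, f₄=7, f₅=13.171875, f₆=21.375, f₇=31.890625, f₈=45.
(h/3)·[f₀ + 4f₁ + 2f₂ + 4f₃ + 2f₄ + 4f₅ + 2f₆ + 4f₇ + f₈] = 0.083333·(280) = 23.3333.

23.3333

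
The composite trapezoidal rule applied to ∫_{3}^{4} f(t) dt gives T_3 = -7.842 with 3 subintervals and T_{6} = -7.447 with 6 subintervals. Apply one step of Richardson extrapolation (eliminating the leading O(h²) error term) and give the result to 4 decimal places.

-7.3153

R = (4·T_{6} − T_3) / 3 = (4·(-7.447) − (-7.842))/3 = (-21.946)/3 = -7.3153.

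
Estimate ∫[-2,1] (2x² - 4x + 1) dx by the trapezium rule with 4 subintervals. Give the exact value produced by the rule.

h = (1 − (-2))/4 = 0.75.
Nodes x₀,…,x₄ = -2, -1.25, -0.5, 0.25, 1.
f(x) = 2x² - 4x + 1: f₀=17, f₁=9.125, f₂=3.5, f₃=0.125, f₄=-1.
(h/2)·[f₀ + 2f₁ + 2f₂ + 2f₃ + f₄] = 0.375·(41.5) = 15.5625.

15.5625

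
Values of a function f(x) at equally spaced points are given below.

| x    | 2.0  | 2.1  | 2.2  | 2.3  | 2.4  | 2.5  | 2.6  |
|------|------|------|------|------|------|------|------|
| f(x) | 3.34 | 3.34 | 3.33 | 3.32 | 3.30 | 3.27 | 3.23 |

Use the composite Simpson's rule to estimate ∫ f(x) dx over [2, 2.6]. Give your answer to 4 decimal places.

h = 0.1, n = 6.
(h/3)·[y₀ + 4y₁ + 2y₂ + 4y₃ + 2y₄ + 4y₅ + y₆] = 0.033333·(59.55) = 1.9850.

1.9850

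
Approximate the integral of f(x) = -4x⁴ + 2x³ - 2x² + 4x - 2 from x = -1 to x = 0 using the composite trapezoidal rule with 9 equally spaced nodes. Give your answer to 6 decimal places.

-6.000488

h = (0 − (-1))/8 = 0.125.
Nodes x₀,…,x₈ = -1, -0.875, -0.75, -0.625, -0.5, -0.375, -0.25, -0.125, 0.
f(x) = -4x⁴ + 2x³ - 2x² + 4x - 2: f₀=-14, f₁=-10.7158203125, f₂=-8.234375, f₃=-6.3798828125, f₄=-5, f₅=-3.9658203125, f₆=-3.171875, f₇=-2.5361328125, f₈=-2.
(h/2)·[f₀ + 2f₁ + 2f₂ + 2f₃ + 2f₄ + 2f₅ + 2f₆ + 2f₇ + f₈] = 0.0625·(-96.0078125) = -6.000488.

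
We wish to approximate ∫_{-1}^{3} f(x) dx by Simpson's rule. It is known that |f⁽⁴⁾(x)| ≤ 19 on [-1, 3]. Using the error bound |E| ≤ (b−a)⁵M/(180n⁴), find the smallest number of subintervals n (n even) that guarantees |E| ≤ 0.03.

Need 19456/(180n⁴) ≤ 0.03.
n⁴ ≥ 19456/(180·0.03) = 3602.96 ⇒ n ≥ 7.7476, so the smallest even n is 8. (n must be even for Simpson's rule.)

8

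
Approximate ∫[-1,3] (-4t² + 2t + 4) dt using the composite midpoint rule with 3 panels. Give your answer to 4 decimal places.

h = (3 − (-1))/3 = 1.333333.
Midpoints m₁,…,m₃ = -0.333333, 1, 2.333333.
f(m₁)=2.888889, f(m₂)=2, f(m₃)=-13.111111.
h·[f(m₁) + f(m₂) + f(m₃)] = 1.333333·(-8.222222) = -10.9630.

-10.9630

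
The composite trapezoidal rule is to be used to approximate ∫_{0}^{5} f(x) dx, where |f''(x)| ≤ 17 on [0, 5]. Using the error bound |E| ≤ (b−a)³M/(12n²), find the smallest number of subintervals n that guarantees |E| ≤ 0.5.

Need 2125/(12n²) ≤ 0.5.
n² ≥ 2125/(12·0.5) = 354.167 ⇒ n ≥ 18.8193, so the smallest n is 19.

19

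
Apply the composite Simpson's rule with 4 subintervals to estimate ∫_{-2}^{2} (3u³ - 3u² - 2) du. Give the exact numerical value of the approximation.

h = (2 − (-2))/4 = 1.
Nodes u₀,…,u₄ = -2, -1, 0, 1, 2.
f(u) = 3u³ - 3u² - 2: f₀=-38, f₁=-8, f₂=-2, f₃=-2, f₄=10.
(h/3)·[f₀ + 4f₁ + 2f₂ + 4f₃ + f₄] = 0.333333·(-72) = -24.

-24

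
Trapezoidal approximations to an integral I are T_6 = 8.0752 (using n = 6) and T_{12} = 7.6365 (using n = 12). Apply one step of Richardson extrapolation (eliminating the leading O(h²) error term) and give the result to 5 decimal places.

7.49027

R = (4·T_{12} − T_6) / 3 = (4·7.6365 − 8.0752)/3 = (22.4708)/3 = 7.49027.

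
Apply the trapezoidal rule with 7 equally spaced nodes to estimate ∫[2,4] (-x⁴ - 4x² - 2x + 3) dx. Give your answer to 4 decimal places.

h = (4 − 2)/6 = 0.333333.
Nodes x₀,…,x₆ = 2, 2.333333, 2.666667, 3, 3.333333, 3.666667, 4.
f(x) = -x⁴ - 4x² - 2x + 3: f₀=-33, f₁=-53.086420, f₂=-81.345679, f₃=-120, f₄=-171.567901, f₅=-238.864198, f₆=-325.
(h/2)·[f₀ + 2f₁ + 2f₂ + 2f₃ + 2f₄ + 2f₅ + f₆] = 0.166667·(-1687.728395) = -281.2881.

-281.2881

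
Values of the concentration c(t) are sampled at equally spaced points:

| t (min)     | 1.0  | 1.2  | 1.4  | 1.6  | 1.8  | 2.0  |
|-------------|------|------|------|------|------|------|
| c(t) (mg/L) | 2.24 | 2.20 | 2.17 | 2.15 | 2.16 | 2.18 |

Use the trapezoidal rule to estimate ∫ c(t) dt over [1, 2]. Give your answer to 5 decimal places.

h = 0.2, n = 5.
(h/2)·[y₀ + 2y₁ + 2y₂ + 2y₃ + 2y₄ + y₅] = 0.1·(21.78) = 2.17800.

2.17800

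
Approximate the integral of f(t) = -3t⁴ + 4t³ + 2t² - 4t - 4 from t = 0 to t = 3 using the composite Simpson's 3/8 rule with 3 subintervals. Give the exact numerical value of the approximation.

-79.5

h = (3 − 0)/3 = 1.
Nodes t₀,…,t₃ = 0, 1, 2, 3.
f(t) = -3t⁴ + 4t³ + 2t² - 4t - 4: f₀=-4, f₁=-5, f₂=-20, f₃=-133.
(3h/8)·[f₀ + 3f₁ + 3f₂ + f₃] = 0.375·(-212) = -79.5.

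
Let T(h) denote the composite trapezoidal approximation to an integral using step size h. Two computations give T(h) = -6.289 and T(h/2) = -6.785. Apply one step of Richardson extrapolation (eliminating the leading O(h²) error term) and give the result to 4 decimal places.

-6.9503

R = (4·T(h/2) − T(h)) / 3 = (4·(-6.785) − (-6.289))/3 = (-20.851)/3 = -6.9503.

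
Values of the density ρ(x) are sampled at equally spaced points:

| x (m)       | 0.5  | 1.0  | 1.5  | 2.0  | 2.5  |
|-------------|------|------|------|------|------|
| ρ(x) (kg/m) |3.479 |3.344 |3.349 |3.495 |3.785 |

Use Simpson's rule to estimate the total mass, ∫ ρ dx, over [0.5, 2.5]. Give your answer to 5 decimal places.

h = 0.5, n = 4.
(h/3)·[y₀ + 4y₁ + 2y₂ + 4y₃ + y₄] = 0.166667·(41.318) = 6.88633.

6.88633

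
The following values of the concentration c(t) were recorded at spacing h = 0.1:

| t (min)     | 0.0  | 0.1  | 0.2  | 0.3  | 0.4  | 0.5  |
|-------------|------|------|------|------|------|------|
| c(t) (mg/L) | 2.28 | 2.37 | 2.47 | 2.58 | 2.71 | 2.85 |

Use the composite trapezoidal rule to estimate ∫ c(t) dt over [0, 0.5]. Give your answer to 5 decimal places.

h = 0.1, n = 5.
(h/2)·[y₀ + 2y₁ + 2y₂ + 2y₃ + 2y₄ + y₅] = 0.05·(25.39) = 1.26950.

1.26950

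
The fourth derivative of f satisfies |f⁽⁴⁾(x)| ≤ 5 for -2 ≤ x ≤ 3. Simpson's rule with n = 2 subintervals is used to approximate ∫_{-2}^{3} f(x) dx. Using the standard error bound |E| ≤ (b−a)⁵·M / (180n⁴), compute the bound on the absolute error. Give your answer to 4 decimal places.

5.4253

|E| ≤ (5)⁵·5 / (180·2⁴) = 15625/2880 = 5.4253.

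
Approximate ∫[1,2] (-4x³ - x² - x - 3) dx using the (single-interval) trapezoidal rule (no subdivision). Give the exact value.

T = (b−a)/2 · [f(1) + f(2)] = 0.5·[(-9) + (-41)] = -25.

-25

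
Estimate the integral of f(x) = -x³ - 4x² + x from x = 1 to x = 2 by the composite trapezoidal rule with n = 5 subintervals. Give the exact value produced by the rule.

-11.64

h = (2 − 1)/5 = 0.2.
Nodes x₀,…,x₅ = 1, 1.2, 1.4, 1.6, 1.8, 2.
f(x) = -x³ - 4x² + x: f₀=-4, f₁=-6.288, f₂=-9.184, f₃=-12.736, f₄=-16.992, f₅=-22.
(h/2)·[f₀ + 2f₁ + 2f₂ + 2f₃ + 2f₄ + f₅] = 0.1·(-116.4) = -11.64.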